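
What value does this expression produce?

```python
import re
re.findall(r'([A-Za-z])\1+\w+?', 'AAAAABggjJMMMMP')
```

`\1` has to match the exact text group 1 already captured.
With a single group, `findall` returns only what that group captured — 3 items.

['A', 'g', 'M']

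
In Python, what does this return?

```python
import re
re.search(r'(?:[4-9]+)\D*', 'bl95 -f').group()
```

'95 -f'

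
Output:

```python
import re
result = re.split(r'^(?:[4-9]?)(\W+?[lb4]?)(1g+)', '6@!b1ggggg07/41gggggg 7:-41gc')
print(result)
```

['', '@!b', '1ggggg', '07/41gggggg 7:-41gc']

This matches anchored at the start of the string; then optionally a character in [4-9] (non-capturing group); then one or more of a non-word character (lazy), then optionally one of [lb4] (captured); then the literal '1', then one or more of a literal 'g' (captured).
Matches to split on: at [0:10] → '6@!b1ggggg'.
With a capturing group present, the delimiter's captured portion is kept in the result list.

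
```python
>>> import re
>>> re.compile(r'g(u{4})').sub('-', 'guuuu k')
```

'- k'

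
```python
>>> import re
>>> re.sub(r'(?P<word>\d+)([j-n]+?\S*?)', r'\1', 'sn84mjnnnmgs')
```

This matches one or more of a digit (captured as 'word'); then one or more of a character in [j-n] (lazy), then zero or more of a non-whitespace character (lazy) (captured).
A non-greedy quantifier consumes as few characters as it can — just enough that the remainder of the pattern still matches from where it stops; whatever follows it matches normally.
Matches: at [2:5] → '84m'.
Each match is replaced using the text its own group 1 captured.

'sn84jnnnmgs'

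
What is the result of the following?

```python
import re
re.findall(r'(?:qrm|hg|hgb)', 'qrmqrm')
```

['qrm', 'qrm']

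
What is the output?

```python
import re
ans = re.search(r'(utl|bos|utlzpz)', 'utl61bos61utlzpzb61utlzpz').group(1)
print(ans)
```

utl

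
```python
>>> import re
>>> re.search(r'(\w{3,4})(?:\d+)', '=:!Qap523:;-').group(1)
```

'Qap5'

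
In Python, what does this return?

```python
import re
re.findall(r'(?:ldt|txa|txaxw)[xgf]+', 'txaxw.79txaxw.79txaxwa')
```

['txax', 'txax', 'txax']

Walking the string: at [0:4] → 'txax'; at [8:12] → 'txax'; at [16:20] → 'txax'.
`findall` yields the raw match text (3 of them) because the pattern has no groups.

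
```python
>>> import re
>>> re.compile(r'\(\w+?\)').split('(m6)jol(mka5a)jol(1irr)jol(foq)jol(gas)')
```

Matches to split on: at [0:4] → '(m6)'; at [7:14] → '(mka5a)'; at [17:23] → '(1irr)'; at [26:31] → '(foq)'; at [34:39] → '(gas)'.
The string is cut at each match, leaving 6 pieces.

['', 'jol', 'jol', 'jol', 'jol', '']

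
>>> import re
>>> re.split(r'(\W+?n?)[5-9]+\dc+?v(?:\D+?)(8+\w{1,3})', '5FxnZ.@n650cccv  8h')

Pattern: one or more of a non-word character (lazy), then optionally the literal 'n' (captured); then one or more of a character in [5-9], then a digit; then one or more of a literal 'c' (lazy), then a literal 'v'; then one or more of a non-digit (lazy) (non-capturing group); then one or more of a literal '8', then 1 to 3 of a word character (captured).
Matches to split on: at [5:19] → '.@n650cccv  8h'.
`re.split` interleaves the captured-group text with the surrounding fragments.

['5FxnZ', '.@n', '8h', '']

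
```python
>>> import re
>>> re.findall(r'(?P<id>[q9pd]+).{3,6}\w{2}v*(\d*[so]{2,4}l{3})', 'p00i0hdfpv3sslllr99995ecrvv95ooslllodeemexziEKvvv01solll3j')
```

Multiple groups make `findall` return tuples — one 2-tuple for each match.

[('p', '3sslll'), ('9999', 'ooslll')]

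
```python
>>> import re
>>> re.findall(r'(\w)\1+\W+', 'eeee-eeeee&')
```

['e', 'e']

A backreference is literal: `\1` must see the identical characters the first group matched.
Walking the string: at [0:5] match 'eeee-', group 1 = 'e'; at [5:11] match 'eeeee&', group 1 = 'e'.
One capturing group, so `findall` returns just the captured substring from each match — 2 in all.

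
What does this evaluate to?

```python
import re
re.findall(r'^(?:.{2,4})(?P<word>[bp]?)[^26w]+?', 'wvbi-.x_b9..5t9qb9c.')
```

Pattern: anchored at the start of the string; then 2 to 4 of any character (non-capturing group); then optionally one of [bp] (captured as 'word'); then one or more of any character except [26w] (lazy).
Matches: at [0:5] match 'wvbi-', group 1 = ''.
Because there's exactly one group, `findall` drops the full match and keeps group 1 from the one hit.

['']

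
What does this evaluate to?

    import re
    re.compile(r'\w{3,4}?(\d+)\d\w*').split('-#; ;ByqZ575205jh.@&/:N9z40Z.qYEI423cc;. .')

['-#; ;', '57520', '.@&/:', '4', '.', '42', ';. .']

This matches 3 to 4 of a word character (lazy); then one or more of a digit (captured); then a digit, then zero or more of a word character.
Matches to split on: at [5:17] → 'ByqZ575205jh'; at [22:28] → 'N9z40Z'; at [29:38] → 'qYEI423cc'.
Because the pattern has a capturing group, `split` also inserts each captured text between the pieces.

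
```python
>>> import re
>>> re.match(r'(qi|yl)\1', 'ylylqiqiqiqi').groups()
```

('yl',)

The match spans [0:4] → 'ylyl'.
Captured: group 1 = 'yl'.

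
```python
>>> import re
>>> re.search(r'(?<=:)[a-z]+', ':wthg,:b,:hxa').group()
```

'wthg'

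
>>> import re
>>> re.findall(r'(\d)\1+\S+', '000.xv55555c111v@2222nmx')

`\1` has to match the exact text group 1 already captured.
Matches: at [0:24] match '000.xv55555c111v@2222nmx', group 1 = '0'.
`findall` collects group 1 from the one match (1 total).

['0']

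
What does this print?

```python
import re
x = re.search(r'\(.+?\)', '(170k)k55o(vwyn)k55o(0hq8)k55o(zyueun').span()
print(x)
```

`re.search` tries every starting position until one works.
The match spans [0:6] → '(170k)'.

(0, 6)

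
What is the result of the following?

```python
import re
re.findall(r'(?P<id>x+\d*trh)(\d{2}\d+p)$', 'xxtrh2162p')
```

The pattern matches one or more of a literal 'x', then zero or more of a digit, then the literal 'trh' (captured as 'id'); then exactly 2 of a digit, then one or more of a digit, then a literal 'p' (captured); then anchored at the end.
Multiple groups make `findall` return tuples — one 2-tuple for the one match.

[('xxtrh', '2162p')]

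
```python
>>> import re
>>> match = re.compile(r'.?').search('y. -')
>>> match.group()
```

'y'

This matches optionally any character.
`re.search` tries every starting position until one works.
The match spans [0:1] → 'y'.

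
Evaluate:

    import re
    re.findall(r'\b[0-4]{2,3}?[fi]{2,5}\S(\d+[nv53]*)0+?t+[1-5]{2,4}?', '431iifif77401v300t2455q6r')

['7401v3']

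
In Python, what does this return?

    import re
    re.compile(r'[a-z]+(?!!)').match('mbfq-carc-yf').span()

(0, 4)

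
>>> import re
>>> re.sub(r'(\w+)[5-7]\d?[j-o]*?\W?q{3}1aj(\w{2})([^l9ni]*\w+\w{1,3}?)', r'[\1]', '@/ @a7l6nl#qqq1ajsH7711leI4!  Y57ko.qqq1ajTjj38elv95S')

'@/ @[a7l]!  [Y5]'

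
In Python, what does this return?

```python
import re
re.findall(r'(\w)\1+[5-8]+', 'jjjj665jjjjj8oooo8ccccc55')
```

['j', 'j', 'o', 'c']

After group 1 captures some text, `\1` only succeeds where that same text appears again.
Matches: at [0:7] match 'jjjj665', group 1 = 'j'; at [7:13] match 'jjjjj8', group 1 = 'j'; at [13:18] match 'oooo8', group 1 = 'o'; at [18:25] match 'ccccc55', group 1 = 'c'.
`findall` collects group 1 from each match (4 total).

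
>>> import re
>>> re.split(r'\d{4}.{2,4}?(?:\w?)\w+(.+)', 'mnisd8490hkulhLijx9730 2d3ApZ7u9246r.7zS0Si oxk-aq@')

['mnisd', ' 2d3ApZ7u9246r.7zS0Si oxk-aq@', '']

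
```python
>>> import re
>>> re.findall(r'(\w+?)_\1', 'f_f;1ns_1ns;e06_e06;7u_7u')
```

`\1` has to match the exact text group 1 already captured.
Matches: at [0:3] match 'f_f', group 1 = 'f'; at [4:11] match '1ns_1ns', group 1 = '1ns'; at [12:19] match 'e06_e06', group 1 = 'e06'; at [20:25] match '7u_7u', group 1 = '7u'.
With a single group, `findall` returns only what that group captured — 4 items.

['f', '1ns', 'e06', '7u']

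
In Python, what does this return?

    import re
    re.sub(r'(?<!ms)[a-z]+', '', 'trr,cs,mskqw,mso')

',,,'

A negative assertion filters positions out without eating any characters.
Matches: at [0:3] → 'trr'; at [4:6] → 'cs'; at [7:12] → 'mskqw'; at [13:16] → 'mso'.
`sub` substitutes '' at each match site.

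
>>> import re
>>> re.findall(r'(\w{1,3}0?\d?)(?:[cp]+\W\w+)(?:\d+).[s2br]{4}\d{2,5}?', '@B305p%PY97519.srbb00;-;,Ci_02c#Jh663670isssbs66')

['B305']

Pattern: 1 to 3 of a word character, then optionally a literal '0', then optionally a digit (captured); then one or more of one of [cp], then a non-word character, then one or more of a word character (non-capturing group); then one or more of a digit (non-capturing group); then any character, then exactly 4 of one of [s2br], then 2 to 5 of a digit (lazy).
Walking the string: at [1:21] match 'B305p%PY97519.srbb00', group 1 = 'B305'.
Because there's exactly one group, `findall` drops the full match and keeps group 1 from the one hit.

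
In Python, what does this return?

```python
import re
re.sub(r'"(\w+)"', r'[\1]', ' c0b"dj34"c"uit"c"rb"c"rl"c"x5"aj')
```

' c0b[dj34]c[uit]c[rb]c[rl]c[x5]aj'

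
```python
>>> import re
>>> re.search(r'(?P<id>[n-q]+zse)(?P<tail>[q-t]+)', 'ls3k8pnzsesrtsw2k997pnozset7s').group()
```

'pnzsesrts'

The pattern matches one or more of a character in [n-q], then the literal 'zse' (captured as 'id'); then one or more of a character in [q-t] (captured as 'tail').
`re.search` tries every starting position until one works.
The match spans [5:14] → 'pnzsesrts'.
Captured: group 1 = 'pnzse', group 2 = 'srts'.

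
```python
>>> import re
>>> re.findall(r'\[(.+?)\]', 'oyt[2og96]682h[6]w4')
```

['2og96', '6']

Because there's exactly one group, `findall` drops the full match and keeps group 1 from each hit.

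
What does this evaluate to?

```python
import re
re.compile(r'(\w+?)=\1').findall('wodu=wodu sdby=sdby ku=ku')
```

After group 1 captures some text, `\1` only succeeds where that same text appears again.
Walking the string: at [0:9] match 'wodu=wodu', group 1 = 'wodu'; at [10:19] match 'sdby=sdby', group 1 = 'sdby'; at [20:25] match 'ku=ku', group 1 = 'ku'.
One capturing group, so `findall` returns just the captured substring from each match — 3 in all.

['wodu', 'sdby', 'ku']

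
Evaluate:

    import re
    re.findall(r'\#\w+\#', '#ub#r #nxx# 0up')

['#ub#', '#nxx#']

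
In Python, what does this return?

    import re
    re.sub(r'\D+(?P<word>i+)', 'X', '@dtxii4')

This matches one or more of a non-digit; then one or more of a literal 'i' (captured as 'word').
Every occurrence is swapped for 'X'.

'X4'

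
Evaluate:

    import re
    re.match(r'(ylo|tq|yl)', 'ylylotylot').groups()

('yl',)

With `match`, the pattern is implicitly anchored at the beginning.
The match spans [0:2] → 'yl'.
Captured: group 1 = 'yl'.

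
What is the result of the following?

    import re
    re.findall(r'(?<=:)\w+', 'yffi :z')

The positive lookaround only admits positions where the adjacent text matches; those characters stay outside the span.
Walking the string: at [6:7] → 'z'.
`findall` yields the raw match text (1 of them) because the pattern has no groups.

['z']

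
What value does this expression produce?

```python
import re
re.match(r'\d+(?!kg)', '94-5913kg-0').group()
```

'94'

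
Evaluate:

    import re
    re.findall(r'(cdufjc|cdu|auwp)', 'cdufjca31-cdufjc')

['cdufjc', 'cdufjc']

Alternation isn't longest-match — the leftmost alternative that fits at this position is chosen.
Scanning left to right: at [0:6] match 'cdufjc', group 1 = 'cdufjc'; at [10:16] match 'cdufjc', group 1 = 'cdufjc'.
One capturing group, so `findall` returns just the captured substring from each match — 2 in all.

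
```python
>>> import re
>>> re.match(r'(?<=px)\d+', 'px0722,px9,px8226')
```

None

Lookahead/lookbehind check context without consuming it, so the matched span excludes the asserted characters.
`match` is anchored at position 0; if the pattern doesn't fit there, it returns None.
Here the string doesn't start with a match, so the call returns None.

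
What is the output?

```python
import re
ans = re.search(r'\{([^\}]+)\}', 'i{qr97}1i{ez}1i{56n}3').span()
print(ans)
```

(1, 7)

`re.search` scans for the first position where the pattern succeeds.
The match spans [1:7] → '{qr97}'.
Captured: group 1 = 'qr97'.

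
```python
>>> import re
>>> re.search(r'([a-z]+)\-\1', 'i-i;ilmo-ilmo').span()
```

(0, 3)

The backreference `\1` re-matches whatever the first group consumed, character for character.
The match spans [0:3] → 'i-i'.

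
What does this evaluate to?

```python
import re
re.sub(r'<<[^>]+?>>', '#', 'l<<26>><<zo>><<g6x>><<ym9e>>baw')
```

Every occurrence is swapped for '#'.

'l####baw'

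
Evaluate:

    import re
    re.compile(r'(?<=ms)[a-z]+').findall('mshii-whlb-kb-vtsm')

['hii']

The positive lookaround only admits positions where the adjacent text matches; those characters stay outside the span.
`findall` yields the raw match text (1 of them) because the pattern has no groups.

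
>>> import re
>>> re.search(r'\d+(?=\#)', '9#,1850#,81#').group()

Lookahead/lookbehind check context without consuming it, so the matched span excludes the asserted characters.
`re.search` tries every starting position until one works.
The match spans [0:1] → '9'.

'9'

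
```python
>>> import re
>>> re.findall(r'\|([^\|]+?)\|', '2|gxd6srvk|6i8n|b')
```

['gxd6srvk']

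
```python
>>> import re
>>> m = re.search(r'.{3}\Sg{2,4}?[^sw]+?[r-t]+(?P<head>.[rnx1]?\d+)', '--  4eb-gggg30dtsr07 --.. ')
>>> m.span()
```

The pattern matches exactly 3 of any character, then a non-whitespace character; then 2 to 4 of a literal 'g' (lazy), then one or more of any character except [sw] (lazy), then one or more of a character in [r-t]; then any character, then optionally one of [rnx1], then one or more of a digit (captured as 'head').
Unlike `match`, `search` isn't anchored — it looks for the pattern anywhere in the string.
The match spans [4:20] → '4eb-gggg30dtsr07'.
Captured: group 1 = '07'.

(4, 20)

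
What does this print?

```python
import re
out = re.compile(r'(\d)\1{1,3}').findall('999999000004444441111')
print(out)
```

['9', '9', '0', '4', '4', '1']

The backreference `\1` re-matches whatever the first group consumed, character for character.
Matches: at [0:4] match '9999', group 1 = '9'; at [4:6] match '99', group 1 = '9'; at [6:10] match '0000', group 1 = '0'; at [11:15] match '4444', group 1 = '4'; at [15:17] match '44', group 1 = '4'; ….
One capturing group, so `findall` returns just the captured substring from each match — 6 in all.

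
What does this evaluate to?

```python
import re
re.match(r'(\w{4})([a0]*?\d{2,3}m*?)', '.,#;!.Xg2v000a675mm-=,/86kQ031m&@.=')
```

None

`match` is anchored at position 0; if the pattern doesn't fit there, it returns None.
Here position 0 doesn't satisfy it, so the call returns None.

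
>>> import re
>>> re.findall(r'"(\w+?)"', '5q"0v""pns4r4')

['0v']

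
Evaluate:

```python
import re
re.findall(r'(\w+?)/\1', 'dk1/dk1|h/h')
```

['dk1', 'h']

After group 1 captures some text, `\1` only succeeds where that same text appears again.
With a single group, `findall` returns only what that group captured — 2 items.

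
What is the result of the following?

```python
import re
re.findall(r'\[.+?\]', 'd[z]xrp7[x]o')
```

['[z]', '[x]']

No capturing groups, so `findall` returns the 2 full match strings.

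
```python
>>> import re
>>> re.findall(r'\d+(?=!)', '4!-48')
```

['4']

The positive lookaround only admits positions where the adjacent text matches; those characters stay outside the span.
Since nothing is captured, `findall` lists the 1 matched substring directly.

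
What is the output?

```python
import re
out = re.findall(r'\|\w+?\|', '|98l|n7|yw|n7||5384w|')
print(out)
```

Scanning left to right: at [0:5] → '|98l|'; at [7:11] → '|yw|'; at [14:21] → '|5384w|'.
Since nothing is captured, `findall` lists the 3 matched substrings directly.

['|98l|', '|yw|', '|5384w|']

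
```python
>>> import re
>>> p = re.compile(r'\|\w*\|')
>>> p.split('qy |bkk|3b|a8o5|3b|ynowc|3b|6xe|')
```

Matches to split on: at [3:8] → '|bkk|'; at [10:16] → '|a8o5|'; at [18:25] → '|ynowc|'; at [27:32] → '|6xe|'.
`split` removes every match and returns the 5 fragments in between.

['qy ', '3b', '3b', '3b', '']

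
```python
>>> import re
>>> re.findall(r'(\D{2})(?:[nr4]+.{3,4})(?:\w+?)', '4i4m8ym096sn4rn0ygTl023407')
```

This matches exactly 2 of a non-digit (captured); then one or more of one of [nr4], then 3 to 4 of any character (non-capturing group); then one or more of a word character (lazy) (non-capturing group).
Scanning left to right: at [10:20] match 'sn4rn0ygTl', group 1 = 'sn'.
Because there's exactly one group, `findall` drops the full match and keeps group 1 from the one hit.

['sn']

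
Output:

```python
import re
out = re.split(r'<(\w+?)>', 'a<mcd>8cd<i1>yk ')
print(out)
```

['a', 'mcd', '8cd', 'i1', 'yk ']

Matches to split on: at [1:6] → '<mcd>'; at [9:13] → '<i1>'.
Because the pattern has a capturing group, `split` also inserts each captured text between the pieces.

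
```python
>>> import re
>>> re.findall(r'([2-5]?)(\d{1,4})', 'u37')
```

[('3', '7')]

This matches optionally a character in [2-5] (captured); then 1 to 4 of a digit (captured).
Matches: at [1:3] match '37', groups = ('3', '7').
2 groups means the one result is a tuple of 2 captured strings — 1 here.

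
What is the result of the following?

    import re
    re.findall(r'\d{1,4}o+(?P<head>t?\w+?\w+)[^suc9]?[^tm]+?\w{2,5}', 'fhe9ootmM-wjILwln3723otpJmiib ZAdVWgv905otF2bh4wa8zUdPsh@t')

['tmM', 'tpJmiib', 'tF2bh4wa8zUd']

The `?` after the quantifier makes it lazy — it takes as little as possible before letting the rest of the pattern try.
Because there's exactly one group, `findall` drops the full match and keeps group 1 from each hit.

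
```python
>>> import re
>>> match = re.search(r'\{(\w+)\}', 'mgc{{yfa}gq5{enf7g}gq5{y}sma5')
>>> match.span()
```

`re.search` tries every starting position until one works.
The match spans [4:9] → '{yfa}'.
Captured: group 1 = 'yfa'.

(4, 9)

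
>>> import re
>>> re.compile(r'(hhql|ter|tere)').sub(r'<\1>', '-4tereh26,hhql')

Branches in `(...|...)` are attempted left-to-right; the first branch that allows the whole pattern to succeed is taken.
`\1` in the replacement pulls in group 1's text for each match.

'-4<ter>eh26,<hhql>'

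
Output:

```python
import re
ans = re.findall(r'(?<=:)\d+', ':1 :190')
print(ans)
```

['1', '190']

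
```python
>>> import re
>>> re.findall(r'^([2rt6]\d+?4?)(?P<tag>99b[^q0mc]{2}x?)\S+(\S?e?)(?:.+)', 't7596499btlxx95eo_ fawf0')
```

Pattern: anchored at the start of the string; then one of [2rt6], then one or more of a digit (lazy), then optionally the literal '4' (captured); then the literal '99b', then exactly 2 of any character except [q0mc], then optionally the literal 'x' (captured as 'tag'); then one or more of a non-whitespace character; then optionally a non-whitespace character, then optionally the literal 'e' (captured); then one or more of any character (non-capturing group).
Walking the string: at [0:24] match 't7596499btlxx95eo_ fawf0', groups = ('t75964', '99btlx', '').
3 groups means the one result is a tuple of 3 captured strings — 1 here.

[('t75964', '99btlx', '')]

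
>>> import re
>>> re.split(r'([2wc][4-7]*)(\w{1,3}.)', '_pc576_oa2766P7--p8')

['_p', 'c576', '_oa2', '766P7--p8']

The pattern matches one of [2wc], then zero or more of a character in [4-7] (captured); then 1 to 3 of a word character, then any character (captured).
Matches to split on: at [2:10] → 'c576_oa2'.
With a capturing group present, the delimiter's captured portion is kept in the result list.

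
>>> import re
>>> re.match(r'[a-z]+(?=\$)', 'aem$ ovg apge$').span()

The `(?=…)`/`(?<=…)` assertion just peeks at neighbouring text; it doesn't advance the match position.
`re.match` only tries the pattern at the start of the string.
The match spans [0:3] → 'aem'.

(0, 3)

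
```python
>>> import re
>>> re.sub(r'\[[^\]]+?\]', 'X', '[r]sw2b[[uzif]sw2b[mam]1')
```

Each match is replaced by 'X'.

'Xsw2bXsw2bX1'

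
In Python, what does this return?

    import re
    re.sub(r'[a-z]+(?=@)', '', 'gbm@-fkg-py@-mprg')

'@-fkg-@-mprg'

The lookaround is zero-width — it requires the adjacent text to match without consuming it, so the asserted text isn't part of the match.
Matches: at [0:3] → 'gbm'; at [9:11] → 'py'.
Every occurrence is swapped for ''.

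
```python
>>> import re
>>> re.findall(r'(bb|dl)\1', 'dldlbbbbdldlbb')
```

`\1` is not a pattern — it's the concrete string captured by group 1, re-applied verbatim.
One capturing group, so `findall` returns just the captured substring from each match — 3 in all.

['dl', 'bb', 'dl']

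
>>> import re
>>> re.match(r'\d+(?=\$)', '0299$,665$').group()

Because the assertion is zero-width, the text it checks is not consumed and won't appear in the result.
`re.match` won't scan ahead — the pattern has to work from the very first character.
The match spans [0:4] → '0299'.

'0299'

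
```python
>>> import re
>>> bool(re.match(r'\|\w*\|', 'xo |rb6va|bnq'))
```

False

`re.match` won't scan ahead — the pattern has to work from the very first character.
Here the string doesn't start with a match, so the call returns None, and `bool(None)` is False.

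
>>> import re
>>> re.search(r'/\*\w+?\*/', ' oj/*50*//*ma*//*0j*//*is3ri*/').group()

'/*50*/'

The match spans [3:9] → '/*50*/'.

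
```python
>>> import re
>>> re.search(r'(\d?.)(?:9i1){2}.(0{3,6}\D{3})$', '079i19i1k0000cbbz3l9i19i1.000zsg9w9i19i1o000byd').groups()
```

The pattern matches optionally a digit, then any character (captured); then the literal '9i1' repeated 2 times, then any character; then 3 to 6 of a literal '0', then exactly 3 of a non-digit (captured); then anchored at the end.
`re.search` scans for the first position where the pattern succeeds.
The match spans [32:47] → '9w9i19i1o000byd'.
Captured: group 1 = '9w', group 2 = '000byd'.

('9w', '000byd')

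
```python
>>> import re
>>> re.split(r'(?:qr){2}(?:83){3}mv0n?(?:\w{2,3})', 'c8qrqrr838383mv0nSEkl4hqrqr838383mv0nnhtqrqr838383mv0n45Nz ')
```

['c8qrqrr838383mv0nSEkl4h', '', 'z ']

Pattern: the literal 'qr' repeated 2 times, then the literal '83' repeated 3 times; then the literal 'mv0', then optionally the literal 'n'; then 2 to 3 of a word character (non-capturing group).
Each match becomes a cut point; 3 segments remain.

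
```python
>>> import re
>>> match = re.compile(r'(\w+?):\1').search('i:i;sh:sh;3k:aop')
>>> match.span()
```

`\1` is not a pattern — it's the concrete string captured by group 1, re-applied verbatim.
The match spans [0:3] → 'i:i'.

(0, 3)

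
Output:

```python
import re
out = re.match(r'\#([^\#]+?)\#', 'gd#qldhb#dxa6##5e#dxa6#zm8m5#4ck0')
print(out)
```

With `match`, the pattern is implicitly anchored at the beginning.
Here position 0 doesn't satisfy it, so the call returns None.

None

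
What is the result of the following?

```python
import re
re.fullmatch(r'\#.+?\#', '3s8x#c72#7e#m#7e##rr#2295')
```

None

`re.fullmatch` requires the pattern to consume the entire string.
Here there's no way to consume every character, so the call returns None.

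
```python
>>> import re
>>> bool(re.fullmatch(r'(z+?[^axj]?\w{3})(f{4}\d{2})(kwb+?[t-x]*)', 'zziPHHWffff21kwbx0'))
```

False

Pattern: one or more of the literal 'z' (lazy), then optionally any character except [axj], then exactly 3 of a word character (captured); then exactly 4 of the literal 'f', then exactly 2 of a digit (captured); then the literal 'kw', then one or more of the literal 'b' (lazy), then zero or more of a character in [t-x] (captured).
`re.fullmatch` is like wrapping the pattern in `^…$` (in single-line mode).
Here the pattern can't cover the whole string, so the call returns None, and `bool(None)` is False.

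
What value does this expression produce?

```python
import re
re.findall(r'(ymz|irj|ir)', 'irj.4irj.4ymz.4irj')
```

['irj', 'irj', 'ymz', 'irj']

Alternation isn't longest-match — the leftmost alternative that fits at this position is chosen.
One capturing group, so `findall` returns just the captured substring from each match — 4 in all.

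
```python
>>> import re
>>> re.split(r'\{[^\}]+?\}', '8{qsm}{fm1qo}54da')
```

['8', '', '54da']

Matches to split on: at [1:6] → '{qsm}'; at [6:13] → '{fm1qo}'.
Splitting on the pattern gives 3 pieces.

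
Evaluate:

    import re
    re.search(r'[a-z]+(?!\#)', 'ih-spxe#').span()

(0, 2)

The negative lookaround is zero-width — it rules out positions where the adjacent text would match, without consuming anything.
The match spans [0:2] → 'ih'.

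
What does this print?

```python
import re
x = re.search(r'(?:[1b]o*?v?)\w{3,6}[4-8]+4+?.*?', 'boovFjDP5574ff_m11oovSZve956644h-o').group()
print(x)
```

boovFjDP5574

The `?` after the quantifier makes it lazy — it takes as little as possible before letting the rest of the pattern try.
The match spans [0:12] → 'boovFjDP5574'.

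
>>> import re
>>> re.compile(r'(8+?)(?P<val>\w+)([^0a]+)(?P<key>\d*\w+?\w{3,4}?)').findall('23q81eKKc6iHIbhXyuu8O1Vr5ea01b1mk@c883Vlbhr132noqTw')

[('8', '1eKKc6iHIbhXyuu8O1Vr5ea01b1mk', '@c883Vlbhr132n', 'oqTw')]

Pattern: one or more of a literal '8' (lazy) (captured); then one or more of a word character (captured as 'val'); then one or more of any character except [0a] (captured); then zero or more of a digit, then one or more of a word character (lazy), then 3 to 4 of a word character (lazy) (captured as 'key').
Walking the string: at [3:51] match '81eKKc6iHIbhXyuu8O1Vr5ea01b1mk@c883Vlbhr132noqTw', groups = ('8', '1eKKc6iHIbhXyuu8O1Vr5ea01b1mk', '@c883Vlbhr132n', 'oqTw').
Multiple groups make `findall` return tuples — one 4-tuple for the one match.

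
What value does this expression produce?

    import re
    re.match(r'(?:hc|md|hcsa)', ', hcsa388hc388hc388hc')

`re.match` only tries the pattern at the start of the string.
Here the pattern fails at index 0, so the call returns None.

None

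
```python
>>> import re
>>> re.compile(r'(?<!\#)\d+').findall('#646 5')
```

Because the assertion is negative and zero-width, positions next to the forbidden text are skipped.
Matches: at [2:4] → '46'; at [5:6] → '5'.
With no groups in the pattern, `findall` gives back each whole match — 2 here.

['46', '5']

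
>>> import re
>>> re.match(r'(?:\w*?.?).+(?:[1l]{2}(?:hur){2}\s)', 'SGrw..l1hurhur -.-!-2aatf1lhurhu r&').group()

'SGrw..l1hurhur '

The pattern matches zero or more of a word character (lazy), then optionally any character (non-capturing group); then one or more of any character; then exactly 2 of one of [1l], then the literal 'hur' repeated 2 times, then whitespace (non-capturing group).
`re.match` won't scan ahead — the pattern has to work from the very first character.
The match spans [0:15] → 'SGrw..l1hurhur '.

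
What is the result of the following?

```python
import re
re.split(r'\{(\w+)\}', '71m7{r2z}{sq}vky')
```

['71m7', 'r2z', '', 'sq', 'vky']

The group in the pattern means `split` returns the separators' captures alongside the pieces.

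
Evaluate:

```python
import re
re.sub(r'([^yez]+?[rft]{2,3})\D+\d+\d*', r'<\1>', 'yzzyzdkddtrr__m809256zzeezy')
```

'yzzyz<dkddtrr>zzeezy'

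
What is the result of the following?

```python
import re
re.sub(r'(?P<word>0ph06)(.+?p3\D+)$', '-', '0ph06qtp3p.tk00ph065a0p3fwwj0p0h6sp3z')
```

The pattern matches the literal '0p', then the literal 'h06' (captured as 'word'); then one or more of any character (lazy), then the literal 'p3', then one or more of a non-digit (captured); then anchored at the end.
Matches: at [0:37] → '0ph06qtp3p.tk00ph065a0p3fwwj0p0h6sp3z'.
`sub` substitutes '-' at each match site.

'-'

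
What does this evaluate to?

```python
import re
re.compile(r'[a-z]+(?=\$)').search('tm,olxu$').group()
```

'olxu'

The positive lookaround only admits positions where the adjacent text matches; those characters stay outside the span.
The match spans [3:7] → 'olxu'.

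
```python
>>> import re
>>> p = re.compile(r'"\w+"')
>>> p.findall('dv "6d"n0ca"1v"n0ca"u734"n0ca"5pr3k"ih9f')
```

['"6d"', '"1v"', '"u734"', '"5pr3k"']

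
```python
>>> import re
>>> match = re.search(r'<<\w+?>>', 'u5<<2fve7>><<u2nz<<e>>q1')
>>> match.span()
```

(2, 11)

The match spans [2:11] → '<<2fve7>>'.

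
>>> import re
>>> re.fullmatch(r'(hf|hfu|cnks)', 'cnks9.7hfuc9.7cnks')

None

For `fullmatch`, every character of the input must be accounted for by the pattern.
Here the pattern can't cover the whole string, so the call returns None.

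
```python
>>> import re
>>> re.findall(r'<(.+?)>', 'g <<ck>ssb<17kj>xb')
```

A `+?`/`*?`/`{m,n}?` starts at its minimum and grows only as far as needed for what follows to match.
One capturing group, so `findall` returns just the captured substring from each match — 2 in all.

['<ck', '17kj']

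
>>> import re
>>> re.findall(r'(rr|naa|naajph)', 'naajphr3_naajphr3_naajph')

['naa', 'naa', 'naa']

Branches in `(...|...)` are attempted left-to-right; the first branch that allows the whole pattern to succeed is taken.
Scanning left to right: at [0:3] match 'naa', group 1 = 'naa'; at [9:12] match 'naa', group 1 = 'naa'; at [18:21] match 'naa', group 1 = 'naa'.
One capturing group, so `findall` returns just the captured substring from each match — 3 in all.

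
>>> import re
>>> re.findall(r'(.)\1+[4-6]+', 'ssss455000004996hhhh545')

['s', '0', '9', 'h']

The backreference `\1` re-matches whatever the first group consumed, character for character.
One capturing group, so `findall` returns just the captured substring from each match — 4 in all.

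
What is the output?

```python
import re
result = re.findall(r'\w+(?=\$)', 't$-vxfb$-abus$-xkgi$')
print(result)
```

The `(?=…)`/`(?<=…)` assertion just peeks at neighbouring text; it doesn't advance the match position.
Walking the string: at [0:1] → 't'; at [3:7] → 'vxfb'; at [9:13] → 'abus'; at [15:19] → 'xkgi'.
`findall` yields the raw match text (4 of them) because the pattern has no groups.

['t', 'vxfb', 'abus', 'xkgi']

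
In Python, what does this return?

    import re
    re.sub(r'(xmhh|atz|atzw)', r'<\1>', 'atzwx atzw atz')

'<atz>wx <atz>w <atz>'

The regex engine tests alternatives in the order written; an earlier branch that matches wins even if a later one would match more.
Matches: at [0:3] → 'atz'; at [6:9] → 'atz'; at [11:14] → 'atz'.
Each match is replaced using the text its own group 1 captured.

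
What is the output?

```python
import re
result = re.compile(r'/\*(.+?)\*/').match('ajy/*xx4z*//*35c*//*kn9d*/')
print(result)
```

None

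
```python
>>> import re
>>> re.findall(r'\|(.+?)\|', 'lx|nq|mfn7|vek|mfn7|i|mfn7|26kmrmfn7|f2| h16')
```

The `?` after the quantifier makes it lazy — it takes as little as possible before letting the rest of the pattern try.
Walking the string: at [2:6] match '|nq|', group 1 = 'nq'; at [10:15] match '|vek|', group 1 = 'vek'; at [19:22] match '|i|', group 1 = 'i'; at [26:37] match '|26kmrmfn7|', group 1 = '26kmrmfn7'.
With a single group, `findall` returns only what that group captured — 4 items.

['nq', 'vek', 'i', '26kmrmfn7']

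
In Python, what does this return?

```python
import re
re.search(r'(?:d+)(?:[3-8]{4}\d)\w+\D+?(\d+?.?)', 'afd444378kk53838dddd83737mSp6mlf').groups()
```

This matches one or more of a literal 'd' (non-capturing group); then exactly 4 of a character in [3-8], then a digit (non-capturing group); then one or more of a word character; then one or more of a non-digit (lazy); then one or more of a digit (lazy), then optionally any character (captured).
`search` walks the string left to right and returns the first match it finds.
The match spans [2:30] → 'd444378kk53838dddd83737mSp6m'.
Captured: group 1 = '6m'.

('6m',)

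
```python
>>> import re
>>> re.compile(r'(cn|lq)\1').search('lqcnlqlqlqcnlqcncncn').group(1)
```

A backreference is literal: `\1` must see the identical characters the first group matched.
Unlike `match`, `search` isn't anchored — it looks for the pattern anywhere in the string.
The match spans [4:8] → 'lqlq'.
Captured: group 1 = 'lq'.

'lq'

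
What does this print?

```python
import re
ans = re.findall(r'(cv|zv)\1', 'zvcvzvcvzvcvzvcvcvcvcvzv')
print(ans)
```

['cv', 'cv']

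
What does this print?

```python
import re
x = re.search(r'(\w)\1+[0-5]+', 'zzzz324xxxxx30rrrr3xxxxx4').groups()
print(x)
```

('z',)

`\1` has to match the exact text group 1 already captured.
`search` walks the string left to right and returns the first match it finds.
The match spans [0:7] → 'zzzz324'.
Captured: group 1 = 'z'.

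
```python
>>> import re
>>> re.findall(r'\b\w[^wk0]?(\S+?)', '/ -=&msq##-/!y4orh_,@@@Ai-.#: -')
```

A non-greedy quantifier consumes as few characters as it can — just enough that the remainder of the pattern still matches from where it stops; whatever follows it matches normally.
One capturing group, so `findall` returns just the captured substring from each match — 3 in all.

['q', 'o', '-']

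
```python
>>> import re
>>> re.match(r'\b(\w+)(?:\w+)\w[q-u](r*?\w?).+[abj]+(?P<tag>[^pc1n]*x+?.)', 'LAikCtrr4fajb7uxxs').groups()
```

This matches a word boundary (`\b`, zero-width); then one or more of a word character (captured); then one or more of a word character (non-capturing group); then a word character, then a character in [q-u]; then zero or more of the literal 'r' (lazy), then optionally a word character (captured); then one or more of any character, then one or more of one of [abj]; then zero or more of any character except [pc1n], then one or more of the literal 'x' (lazy), then any character (captured as 'tag').
`re.match` only tries the pattern at the start of the string.
The match spans [0:18] → 'LAikCtrr4fajb7uxxs'.
Captured: group 1 = 'LAikC', group 2 = '4', group 3 = '7uxxs'.

('LAikC', '4', '7uxxs')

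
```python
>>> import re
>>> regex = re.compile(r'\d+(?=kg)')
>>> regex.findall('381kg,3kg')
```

['381', '3']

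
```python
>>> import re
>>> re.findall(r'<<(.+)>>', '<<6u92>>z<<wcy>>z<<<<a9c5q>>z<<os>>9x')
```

['6u92>>z<<wcy>>z<<<<a9c5q>>z<<os']

Matches: at [0:35] match '<<6u92>>z<<wcy>>z<<<<a9c5q>>z<<os>>', group 1 = '6u92>>z<<wcy>>z<<<<a9c5q>>z<<os'.
One capturing group, so `findall` returns just the captured substring from the one match — 1 in all.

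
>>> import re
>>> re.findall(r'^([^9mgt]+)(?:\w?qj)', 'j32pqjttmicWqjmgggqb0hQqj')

['j32p']

This matches anchored at the start of the string; then one or more of any character except [9mgt] (captured); then optionally a word character, then the literal 'qj' (non-capturing group).
Because there's exactly one group, `findall` drops the full match and keeps group 1 from the one hit.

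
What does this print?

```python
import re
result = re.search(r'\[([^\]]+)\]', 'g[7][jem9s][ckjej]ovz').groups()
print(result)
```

('7',)

The match spans [1:4] → '[7]'.
Captured: group 1 = '7'.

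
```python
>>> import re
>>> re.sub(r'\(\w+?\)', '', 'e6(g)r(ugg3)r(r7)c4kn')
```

`sub` substitutes '' at each match site.

'e6rrc4kn'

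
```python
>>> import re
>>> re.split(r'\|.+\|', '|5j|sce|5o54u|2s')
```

['', '2s']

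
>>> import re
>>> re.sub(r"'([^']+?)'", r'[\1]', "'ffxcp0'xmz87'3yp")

"[ffxcp0]xmz87'3yp"

Matches: at [0:8] → "'ffxcp0'".
Each match is replaced using the text its own group 1 captured.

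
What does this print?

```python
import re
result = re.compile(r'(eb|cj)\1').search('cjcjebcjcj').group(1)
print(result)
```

cj

`\1` is not a pattern — it's the concrete string captured by group 1, re-applied verbatim.
`search` walks the string left to right and returns the first match it finds.
The match spans [0:4] → 'cjcj'.
Captured: group 1 = 'cj'.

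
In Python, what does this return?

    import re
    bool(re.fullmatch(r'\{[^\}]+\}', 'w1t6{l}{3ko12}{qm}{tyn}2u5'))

`re.fullmatch` is like wrapping the pattern in `^…$` (in single-line mode).
Here the string isn't matched end-to-end, so the call returns None, and `bool(None)` is False.

False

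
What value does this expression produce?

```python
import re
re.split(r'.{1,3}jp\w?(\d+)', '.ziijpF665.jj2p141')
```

This matches 1 to 3 of any character, then the literal 'jp', then optionally a word character; then one or more of a digit (captured).
Matches to split on: at [1:10] → 'ziijpF665'.
The group in the pattern means `split` returns the separators' captures alongside the pieces.

['.', '665', '.jj2p141']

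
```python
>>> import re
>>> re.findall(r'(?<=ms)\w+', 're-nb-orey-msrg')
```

The lookaround is zero-width — it requires the adjacent text to match without consuming it, so the asserted text isn't part of the match.
Scanning left to right: at [13:15] → 'rg'.
With no groups in the pattern, `findall` gives back each whole match — 1 here.

['rg']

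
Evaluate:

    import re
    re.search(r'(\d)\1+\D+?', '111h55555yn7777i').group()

'111h'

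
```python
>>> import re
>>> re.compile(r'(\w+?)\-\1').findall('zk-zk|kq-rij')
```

`\1` is not a pattern — it's the concrete string captured by group 1, re-applied verbatim.
Matches: at [0:5] match 'zk-zk', group 1 = 'zk'.
`findall` collects group 1 from the one match (1 total).

['zk']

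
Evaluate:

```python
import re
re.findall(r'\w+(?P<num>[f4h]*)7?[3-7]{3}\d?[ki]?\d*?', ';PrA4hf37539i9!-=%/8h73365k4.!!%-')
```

['', '']

This matches one or more of a word character; then zero or more of one of [f4h] (captured as 'num'); then optionally the literal '7', then exactly 3 of a character in [3-7], then optionally a digit; then optionally one of [ki], then zero or more of a digit (lazy).
Matches: at [1:13] match 'PrA4hf37539i', group 1 = ''; at [19:27] match '8h73365k', group 1 = ''.
With a single group, `findall` returns only what that group captured — 2 items.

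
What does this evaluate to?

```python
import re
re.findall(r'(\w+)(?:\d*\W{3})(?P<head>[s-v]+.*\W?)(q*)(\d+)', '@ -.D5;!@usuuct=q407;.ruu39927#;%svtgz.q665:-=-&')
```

[('D5', 'usuuct=q407;.ruu39927#;%svtgz.q66', '', '5')]

With 4 capturing groups, `findall` returns a 4-tuple per match.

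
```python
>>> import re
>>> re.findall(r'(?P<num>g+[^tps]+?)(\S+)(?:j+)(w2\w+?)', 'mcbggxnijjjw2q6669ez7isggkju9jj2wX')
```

The pattern matches one or more of the literal 'g', then one or more of any character except [tps] (lazy) (captured as 'num'); then one or more of a non-whitespace character (captured); then one or more of a literal 'j' (non-capturing group); then the literal 'w2', then one or more of a word character (lazy) (captured).
Because the quantifier is non-greedy, it stops expanding at the earliest point where the rest of the pattern can succeed.
Scanning left to right: at [3:14] match 'ggxnijjjw2q', groups = ('ggx', 'nijj', 'w2q').
With 3 capturing groups, `findall` returns a 3-tuple per match.

[('ggx', 'nijj', 'w2q')]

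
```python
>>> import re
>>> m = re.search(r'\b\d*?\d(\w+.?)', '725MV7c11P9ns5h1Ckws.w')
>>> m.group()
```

'725MV7c11P9ns5h1Ckws.'

Pattern: a word boundary (`\b`, zero-width); then zero or more of a digit (lazy), then a digit; then one or more of a word character, then optionally any character (captured).
`search` walks the string left to right and returns the first match it finds.
The match spans [0:21] → '725MV7c11P9ns5h1Ckws.'.
Captured: group 1 = '25MV7c11P9ns5h1Ckws.'.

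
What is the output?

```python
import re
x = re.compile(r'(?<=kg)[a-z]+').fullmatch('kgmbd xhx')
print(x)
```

`fullmatch` succeeds only if the pattern covers the string from start to end.
Here there's no way to consume every character, so the call returns None.

None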